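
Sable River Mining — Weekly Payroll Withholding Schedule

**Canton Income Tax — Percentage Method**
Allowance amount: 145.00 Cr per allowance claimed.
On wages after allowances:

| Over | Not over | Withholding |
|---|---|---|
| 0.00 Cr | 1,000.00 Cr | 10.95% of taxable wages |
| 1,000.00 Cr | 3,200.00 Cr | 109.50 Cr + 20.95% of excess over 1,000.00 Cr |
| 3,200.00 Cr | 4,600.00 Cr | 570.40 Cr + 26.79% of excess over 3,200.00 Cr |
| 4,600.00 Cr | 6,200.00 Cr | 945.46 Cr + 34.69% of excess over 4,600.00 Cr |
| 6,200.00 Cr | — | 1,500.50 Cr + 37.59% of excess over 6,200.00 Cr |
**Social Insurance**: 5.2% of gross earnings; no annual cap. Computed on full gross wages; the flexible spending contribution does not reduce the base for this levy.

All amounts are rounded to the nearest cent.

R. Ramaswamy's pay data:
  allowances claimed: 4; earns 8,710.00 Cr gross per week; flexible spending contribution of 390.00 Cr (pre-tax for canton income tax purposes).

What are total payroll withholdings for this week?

2,532.31 Cr

Canton Income Tax: taxable = 8,710.00 Cr − 390.00 Cr − 4×145.00 Cr = 7,740.00 Cr
  1,500.50 Cr + 37.59% × (7,740.00 Cr − 6,200.00 Cr) = 1,500.50 Cr + 37.59% × 1,540.00 Cr = 2,079.39 Cr
Social Insurance: 5.2% × 8,710.00 Cr = 452.92 Cr
Total: 2,079.39 Cr + 452.92 Cr = 2,532.31 Cr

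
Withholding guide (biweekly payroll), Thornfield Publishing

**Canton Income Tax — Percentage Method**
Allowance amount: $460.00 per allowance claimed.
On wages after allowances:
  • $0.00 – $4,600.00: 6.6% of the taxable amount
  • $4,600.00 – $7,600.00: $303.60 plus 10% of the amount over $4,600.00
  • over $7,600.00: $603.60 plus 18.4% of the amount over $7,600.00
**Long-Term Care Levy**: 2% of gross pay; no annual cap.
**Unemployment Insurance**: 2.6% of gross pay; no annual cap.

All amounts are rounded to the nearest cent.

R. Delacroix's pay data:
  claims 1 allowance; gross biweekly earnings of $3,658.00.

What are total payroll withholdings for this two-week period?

$379.34

Canton Income Tax: taxable = $3,658.00 − 1×$460.00 = $3,198.00
  6.6% × $3,198.00 = $211.07
Long-Term Care Levy: 2% × $3,658.00 = $73.16
Unemployment Insurance: 2.6% × $3,658.00 = $95.11
Total: $211.07 + $73.16 + $95.11 = $379.34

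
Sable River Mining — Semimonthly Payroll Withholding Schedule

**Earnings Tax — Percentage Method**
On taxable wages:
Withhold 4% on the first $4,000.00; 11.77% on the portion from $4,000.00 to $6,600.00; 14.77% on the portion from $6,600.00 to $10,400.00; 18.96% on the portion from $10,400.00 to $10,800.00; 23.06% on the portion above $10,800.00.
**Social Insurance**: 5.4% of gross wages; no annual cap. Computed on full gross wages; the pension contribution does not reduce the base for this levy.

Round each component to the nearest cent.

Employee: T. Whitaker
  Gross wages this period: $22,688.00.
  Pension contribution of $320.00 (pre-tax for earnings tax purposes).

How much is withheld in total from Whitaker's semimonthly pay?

Earnings Tax: taxable = $22,688.00 − $320.00 = $22,368.00
  $1,103.12 + 23.06% × ($22,368.00 − $10,800.00) = $1,103.12 + 23.06% × $11,568.00 = $3,770.70
Social Insurance: 5.4% × $22,688.00 = $1,225.15
Total: $3,770.70 + $1,225.15 = $4,995.85

$4,995.85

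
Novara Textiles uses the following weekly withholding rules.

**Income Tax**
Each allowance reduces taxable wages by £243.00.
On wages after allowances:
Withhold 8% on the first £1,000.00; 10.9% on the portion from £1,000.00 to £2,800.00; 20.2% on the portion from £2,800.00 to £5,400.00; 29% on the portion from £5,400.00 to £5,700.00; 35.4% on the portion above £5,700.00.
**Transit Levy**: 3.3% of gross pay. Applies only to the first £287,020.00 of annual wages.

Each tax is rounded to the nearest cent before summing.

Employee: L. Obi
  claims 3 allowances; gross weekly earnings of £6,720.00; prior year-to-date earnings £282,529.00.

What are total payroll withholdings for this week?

Income Tax: taxable = £6,720.00 − 3×£243.00 = £5,991.00
  £888.40 + 35.4% × (£5,991.00 − £5,700.00) = £888.40 + 35.4% × £291.00 = £991.41
Transit Levy: cap £287,020.00 − YTD £282,529.00 = £4,491.00 subject; 3.3% × £4,491.00 = £148.20
Total: £991.41 + £148.20 = £1,139.61

£1,139.61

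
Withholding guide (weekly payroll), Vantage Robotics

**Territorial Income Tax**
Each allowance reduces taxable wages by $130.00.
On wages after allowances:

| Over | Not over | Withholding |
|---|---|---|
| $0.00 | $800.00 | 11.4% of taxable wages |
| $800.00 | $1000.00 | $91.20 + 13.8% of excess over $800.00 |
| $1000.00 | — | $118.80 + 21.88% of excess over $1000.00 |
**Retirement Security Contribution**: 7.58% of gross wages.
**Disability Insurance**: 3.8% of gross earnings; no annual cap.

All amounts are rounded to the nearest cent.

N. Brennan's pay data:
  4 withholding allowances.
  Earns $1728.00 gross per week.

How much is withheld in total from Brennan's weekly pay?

Territorial Income Tax: taxable = $1728.00 − 4×$130.00 = $1208.00
  $118.80 + 21.88% × ($1208.00 − $1000.00) = $118.80 + 21.88% × $208.00 = $164.31
Retirement Security Contribution: 7.58% × $1728.00 = $130.98
Disability Insurance: 3.8% × $1728.00 = $65.66
Total: $164.31 + $130.98 + $65.66 = $360.95

$360.95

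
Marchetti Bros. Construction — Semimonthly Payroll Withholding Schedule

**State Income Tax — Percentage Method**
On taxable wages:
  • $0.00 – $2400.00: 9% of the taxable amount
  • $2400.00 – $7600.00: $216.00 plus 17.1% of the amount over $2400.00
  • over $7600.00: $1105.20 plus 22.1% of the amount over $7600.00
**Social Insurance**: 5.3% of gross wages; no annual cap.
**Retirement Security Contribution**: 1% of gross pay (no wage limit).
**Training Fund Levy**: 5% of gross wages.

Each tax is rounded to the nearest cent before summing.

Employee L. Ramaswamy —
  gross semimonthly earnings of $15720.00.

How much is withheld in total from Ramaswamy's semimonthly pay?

$4676.08

State Income Tax: taxable = $15720.00
  $1105.20 + 22.1% × ($15720.00 − $7600.00) = $1105.20 + 22.1% × $8120.00 = $2899.72
Social Insurance: 5.3% × $15720.00 = $833.16
Retirement Security Contribution: 1% × $15720.00 = $157.20
Training Fund Levy: 5% × $15720.00 = $786.00
Total: $2899.72 + $833.16 + $157.20 + $786.00 = $4676.08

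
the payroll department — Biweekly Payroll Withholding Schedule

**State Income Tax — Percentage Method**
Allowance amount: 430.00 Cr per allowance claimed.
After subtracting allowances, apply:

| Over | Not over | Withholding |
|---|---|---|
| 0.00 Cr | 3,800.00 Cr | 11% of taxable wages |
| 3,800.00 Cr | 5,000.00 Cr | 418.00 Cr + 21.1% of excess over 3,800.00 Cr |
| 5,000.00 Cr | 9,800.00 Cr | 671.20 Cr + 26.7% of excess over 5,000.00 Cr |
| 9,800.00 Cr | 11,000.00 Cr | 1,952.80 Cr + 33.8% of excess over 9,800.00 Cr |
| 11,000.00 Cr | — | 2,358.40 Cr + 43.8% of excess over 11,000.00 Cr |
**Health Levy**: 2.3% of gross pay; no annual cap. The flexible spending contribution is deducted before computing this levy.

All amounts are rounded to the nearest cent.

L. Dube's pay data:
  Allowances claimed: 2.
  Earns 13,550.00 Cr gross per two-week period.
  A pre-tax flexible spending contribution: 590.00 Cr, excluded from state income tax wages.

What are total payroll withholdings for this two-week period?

3,138.28 Cr

State Income Tax: taxable = 13,550.00 Cr − 590.00 Cr − 2×430.00 Cr = 12,100.00 Cr
  2,358.40 Cr + 43.8% × (12,100.00 Cr − 11,000.00 Cr) = 2,358.40 Cr + 43.8% × 1,100.00 Cr = 2,840.20 Cr
Health Levy: 2.3% × 12,960.00 Cr = 298.08 Cr
Total: 2,840.20 Cr + 298.08 Cr = 3,138.28 Cr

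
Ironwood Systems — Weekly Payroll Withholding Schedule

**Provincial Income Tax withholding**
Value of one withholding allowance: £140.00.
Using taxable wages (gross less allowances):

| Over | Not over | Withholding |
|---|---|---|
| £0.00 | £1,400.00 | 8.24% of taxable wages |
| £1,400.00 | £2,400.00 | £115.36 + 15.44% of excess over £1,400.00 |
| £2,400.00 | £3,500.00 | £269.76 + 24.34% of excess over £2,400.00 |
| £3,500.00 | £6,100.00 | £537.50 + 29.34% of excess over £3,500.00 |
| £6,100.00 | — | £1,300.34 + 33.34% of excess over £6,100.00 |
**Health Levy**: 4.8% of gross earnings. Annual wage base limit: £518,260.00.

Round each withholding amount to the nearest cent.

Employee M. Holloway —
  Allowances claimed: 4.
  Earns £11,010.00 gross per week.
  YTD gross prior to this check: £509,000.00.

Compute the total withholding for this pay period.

£3,195.11

Provincial Income Tax: taxable = £11,010.00 − 4×£140.00 = £10,450.00
  £1,300.34 + 33.34% × (£10,450.00 − £6,100.00) = £1,300.34 + 33.34% × £4,350.00 = £2,750.63
Health Levy: cap £518,260.00 − YTD £509,000.00 = £9,260.00 subject; 4.8% × £9,260.00 = £444.48
Total: £2,750.63 + £444.48 = £3,195.11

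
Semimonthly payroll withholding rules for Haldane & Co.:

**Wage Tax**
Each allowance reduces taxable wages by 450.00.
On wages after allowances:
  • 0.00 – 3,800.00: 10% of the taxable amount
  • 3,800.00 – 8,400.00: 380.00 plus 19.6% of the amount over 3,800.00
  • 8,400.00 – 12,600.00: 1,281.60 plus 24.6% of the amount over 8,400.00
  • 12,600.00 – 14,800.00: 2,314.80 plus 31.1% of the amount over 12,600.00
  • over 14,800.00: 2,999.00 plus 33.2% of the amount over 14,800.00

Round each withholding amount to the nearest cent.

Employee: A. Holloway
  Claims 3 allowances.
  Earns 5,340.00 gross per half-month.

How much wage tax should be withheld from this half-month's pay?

Wage Tax: taxable = 5,340.00 − 3×450.00 = 3,990.00
  380.00 + 19.6% × (3,990.00 − 3,800.00) = 380.00 + 19.6% × 190.00 = 417.24

417.24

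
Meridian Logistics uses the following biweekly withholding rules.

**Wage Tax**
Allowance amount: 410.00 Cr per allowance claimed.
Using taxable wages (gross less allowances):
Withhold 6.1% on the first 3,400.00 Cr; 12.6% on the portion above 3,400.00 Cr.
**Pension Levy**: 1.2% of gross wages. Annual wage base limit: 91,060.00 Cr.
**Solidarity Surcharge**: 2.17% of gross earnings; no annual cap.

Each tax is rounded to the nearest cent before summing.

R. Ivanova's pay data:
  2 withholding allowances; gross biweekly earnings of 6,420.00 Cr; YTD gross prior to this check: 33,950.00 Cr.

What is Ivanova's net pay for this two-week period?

Wage Tax: taxable = 6,420.00 Cr − 2×410.00 Cr = 5,600.00 Cr
  207.40 Cr + 12.6% × (5,600.00 Cr − 3,400.00 Cr) = 207.40 Cr + 12.6% × 2,200.00 Cr = 484.60 Cr
Pension Levy: 1.2% × 6,420.00 Cr = 77.04 Cr
Solidarity Surcharge: 2.17% × 6,420.00 Cr = 139.31 Cr
Total withheld: 484.60 Cr + 77.04 Cr + 139.31 Cr = 700.95 Cr
Net pay: 6,420.00 Cr − 700.95 Cr = 5,719.05 Cr

5,719.05 Cr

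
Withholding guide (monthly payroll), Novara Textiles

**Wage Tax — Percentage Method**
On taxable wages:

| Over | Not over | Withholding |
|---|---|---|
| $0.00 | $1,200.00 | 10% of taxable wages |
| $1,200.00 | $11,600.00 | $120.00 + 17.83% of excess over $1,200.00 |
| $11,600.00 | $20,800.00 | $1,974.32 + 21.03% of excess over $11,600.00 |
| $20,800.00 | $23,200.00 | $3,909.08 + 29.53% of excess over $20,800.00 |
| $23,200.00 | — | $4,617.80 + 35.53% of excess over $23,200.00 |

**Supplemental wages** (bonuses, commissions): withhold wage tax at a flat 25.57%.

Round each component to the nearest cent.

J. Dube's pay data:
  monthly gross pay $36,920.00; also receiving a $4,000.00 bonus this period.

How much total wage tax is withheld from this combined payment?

$10,515.32

Wage Tax: taxable = $36,920.00
  $4,617.80 + 35.53% × ($36,920.00 − $23,200.00) = $4,617.80 + 35.53% × $13,720.00 = $9,492.52
Supplemental (25.57% flat on bonus): 25.57% × $4,000.00 = $1,022.80
Total wage tax: $9,492.52 + $1,022.80 = $10,515.32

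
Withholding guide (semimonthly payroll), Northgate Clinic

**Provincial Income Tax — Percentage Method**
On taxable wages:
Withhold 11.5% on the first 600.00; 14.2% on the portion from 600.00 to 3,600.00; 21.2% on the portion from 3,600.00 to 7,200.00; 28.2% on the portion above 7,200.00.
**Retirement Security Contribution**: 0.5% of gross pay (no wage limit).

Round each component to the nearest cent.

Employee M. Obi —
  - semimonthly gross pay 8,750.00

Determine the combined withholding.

1,739.05

Provincial Income Tax: taxable = 8,750.00
  1,258.20 + 28.2% × (8,750.00 − 7,200.00) = 1,258.20 + 28.2% × 1,550.00 = 1,695.30
Retirement Security Contribution: 0.5% × 8,750.00 = 43.75
Total: 1,695.30 + 43.75 = 1,739.05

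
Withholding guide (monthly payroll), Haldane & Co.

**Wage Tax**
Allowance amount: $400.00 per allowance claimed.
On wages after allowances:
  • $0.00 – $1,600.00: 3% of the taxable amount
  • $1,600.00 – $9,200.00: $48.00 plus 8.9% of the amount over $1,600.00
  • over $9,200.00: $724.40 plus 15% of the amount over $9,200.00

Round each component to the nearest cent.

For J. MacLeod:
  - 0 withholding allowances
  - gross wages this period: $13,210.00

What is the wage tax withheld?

$1,325.90

Wage Tax: taxable = $13,210.00
  $724.40 + 15% × ($13,210.00 − $9,200.00) = $724.40 + 15% × $4,010.00 = $1,325.90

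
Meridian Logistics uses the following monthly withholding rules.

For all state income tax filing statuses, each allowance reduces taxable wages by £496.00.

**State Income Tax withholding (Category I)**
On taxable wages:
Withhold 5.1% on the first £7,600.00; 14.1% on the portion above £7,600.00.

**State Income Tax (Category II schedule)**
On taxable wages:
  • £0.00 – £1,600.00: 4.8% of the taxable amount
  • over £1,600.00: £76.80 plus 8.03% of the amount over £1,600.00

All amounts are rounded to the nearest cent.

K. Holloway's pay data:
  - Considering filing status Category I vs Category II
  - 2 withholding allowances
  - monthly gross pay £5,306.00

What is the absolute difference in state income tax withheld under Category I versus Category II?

State Income Tax (Category I): taxable = £5,306.00 − 2×£496.00 = £4,314.00
  5.1% × £4,314.00 = £220.01
State Income Tax (Category II): taxable = £5,306.00 − 2×£496.00 = £4,314.00
  £76.80 + 8.03% × (£4,314.00 − £1,600.00) = £76.80 + 8.03% × £2,714.00 = £294.73
Difference: |£220.01 − £294.73| = £74.72 (higher under Category II)

£74.72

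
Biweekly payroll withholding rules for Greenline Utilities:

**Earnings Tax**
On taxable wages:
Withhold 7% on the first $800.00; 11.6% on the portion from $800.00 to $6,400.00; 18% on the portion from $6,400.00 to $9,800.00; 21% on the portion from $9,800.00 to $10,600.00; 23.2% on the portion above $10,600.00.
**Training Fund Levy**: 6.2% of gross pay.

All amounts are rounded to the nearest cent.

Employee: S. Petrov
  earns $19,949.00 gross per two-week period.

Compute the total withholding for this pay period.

$4,891.41

Earnings Tax: taxable = $19,949.00
  $1,485.60 + 23.2% × ($19,949.00 − $10,600.00) = $1,485.60 + 23.2% × $9,349.00 = $3,654.57
Training Fund Levy: 6.2% × $19,949.00 = $1,236.84
Total: $3,654.57 + $1,236.84 = $4,891.41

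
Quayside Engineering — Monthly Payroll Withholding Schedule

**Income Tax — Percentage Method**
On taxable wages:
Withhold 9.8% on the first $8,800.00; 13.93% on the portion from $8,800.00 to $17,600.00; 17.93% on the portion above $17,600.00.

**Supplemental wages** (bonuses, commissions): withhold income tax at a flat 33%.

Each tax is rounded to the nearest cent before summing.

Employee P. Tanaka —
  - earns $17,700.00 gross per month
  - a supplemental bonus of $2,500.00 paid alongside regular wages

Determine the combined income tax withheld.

$2,931.17

Income Tax: taxable = $17,700.00
  $2,088.24 + 17.93% × ($17,700.00 − $17,600.00) = $2,088.24 + 17.93% × $100.00 = $2,106.17
Supplemental (33% flat on bonus): 33% × $2,500.00 = $825.00
Total income tax: $2,106.17 + $825.00 = $2,931.17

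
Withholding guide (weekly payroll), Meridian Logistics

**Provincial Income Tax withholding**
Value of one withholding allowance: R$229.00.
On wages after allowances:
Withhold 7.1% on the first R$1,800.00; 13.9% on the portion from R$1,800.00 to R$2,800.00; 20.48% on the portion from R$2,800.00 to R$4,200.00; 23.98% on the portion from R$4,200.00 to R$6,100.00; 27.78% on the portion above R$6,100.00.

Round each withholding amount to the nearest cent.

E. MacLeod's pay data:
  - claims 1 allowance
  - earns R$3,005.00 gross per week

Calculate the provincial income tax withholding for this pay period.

R$263.46

Provincial Income Tax: taxable = R$3,005.00 − 1×R$229.00 = R$2,776.00
  R$127.80 + 13.9% × (R$2,776.00 − R$1,800.00) = R$127.80 + 13.9% × R$976.00 = R$263.46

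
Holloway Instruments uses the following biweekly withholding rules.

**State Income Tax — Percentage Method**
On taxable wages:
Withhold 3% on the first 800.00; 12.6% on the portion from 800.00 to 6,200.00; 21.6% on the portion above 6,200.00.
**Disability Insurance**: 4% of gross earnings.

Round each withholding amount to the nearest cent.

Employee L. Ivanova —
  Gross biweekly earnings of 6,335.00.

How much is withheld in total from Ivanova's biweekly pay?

986.96

State Income Tax: taxable = 6,335.00
  704.40 + 21.6% × (6,335.00 − 6,200.00) = 704.40 + 21.6% × 135.00 = 733.56
Disability Insurance: 4% × 6,335.00 = 253.40
Total: 733.56 + 253.40 = 986.96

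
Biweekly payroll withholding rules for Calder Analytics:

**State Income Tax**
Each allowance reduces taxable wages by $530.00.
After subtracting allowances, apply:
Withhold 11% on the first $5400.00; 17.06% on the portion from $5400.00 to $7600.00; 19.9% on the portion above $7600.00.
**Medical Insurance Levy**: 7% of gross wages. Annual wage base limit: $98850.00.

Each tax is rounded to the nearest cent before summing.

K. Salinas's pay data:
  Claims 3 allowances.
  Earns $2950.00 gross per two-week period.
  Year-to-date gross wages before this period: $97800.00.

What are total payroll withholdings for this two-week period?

State Income Tax: taxable = $2950.00 − 3×$530.00 = $1360.00
  11% × $1360.00 = $149.60
Medical Insurance Levy: cap $98850.00 − YTD $97800.00 = $1050.00 subject; 7% × $1050.00 = $73.50
Total: $149.60 + $73.50 = $223.10

$223.10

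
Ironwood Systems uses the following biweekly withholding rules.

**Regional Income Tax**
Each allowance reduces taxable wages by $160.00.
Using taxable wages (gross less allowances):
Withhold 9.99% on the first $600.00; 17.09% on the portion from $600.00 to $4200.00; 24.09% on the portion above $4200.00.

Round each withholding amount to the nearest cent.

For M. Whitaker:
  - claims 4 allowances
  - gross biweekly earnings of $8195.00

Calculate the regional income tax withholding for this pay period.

$1483.40

Regional Income Tax: taxable = $8195.00 − 4×$160.00 = $7555.00
  $675.18 + 24.09% × ($7555.00 − $4200.00) = $675.18 + 24.09% × $3355.00 = $1483.40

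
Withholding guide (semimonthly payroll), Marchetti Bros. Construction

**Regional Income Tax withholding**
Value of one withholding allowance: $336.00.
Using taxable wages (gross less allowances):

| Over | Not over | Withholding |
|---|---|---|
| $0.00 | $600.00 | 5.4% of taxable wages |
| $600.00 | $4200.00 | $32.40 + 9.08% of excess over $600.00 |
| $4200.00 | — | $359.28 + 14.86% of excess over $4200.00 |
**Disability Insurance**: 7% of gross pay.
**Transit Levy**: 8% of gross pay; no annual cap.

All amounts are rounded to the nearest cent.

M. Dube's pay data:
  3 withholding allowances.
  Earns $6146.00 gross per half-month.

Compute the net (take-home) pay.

$4725.43

Regional Income Tax: taxable = $6146.00 − 3×$336.00 = $5138.00
  $359.28 + 14.86% × ($5138.00 − $4200.00) = $359.28 + 14.86% × $938.00 = $498.67
Disability Insurance: 7% × $6146.00 = $430.22
Transit Levy: 8% × $6146.00 = $491.68
Total withheld: $498.67 + $430.22 + $491.68 = $1420.57
Net pay: $6146.00 − $1420.57 = $4725.43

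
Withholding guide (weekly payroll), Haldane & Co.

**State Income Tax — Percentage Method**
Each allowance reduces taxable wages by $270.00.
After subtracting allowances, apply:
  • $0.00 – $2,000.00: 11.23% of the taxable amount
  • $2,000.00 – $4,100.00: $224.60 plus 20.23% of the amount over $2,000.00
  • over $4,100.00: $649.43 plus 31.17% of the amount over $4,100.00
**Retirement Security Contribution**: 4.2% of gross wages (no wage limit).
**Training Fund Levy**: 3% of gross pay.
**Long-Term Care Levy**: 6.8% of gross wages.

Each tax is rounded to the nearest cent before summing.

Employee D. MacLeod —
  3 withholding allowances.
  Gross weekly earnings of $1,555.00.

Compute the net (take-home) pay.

$1,253.64

State Income Tax: taxable = $1,555.00 − 3×$270.00 = $745.00
  11.23% × $745.00 = $83.66
Retirement Security Contribution: 4.2% × $1,555.00 = $65.31
Training Fund Levy: 3% × $1,555.00 = $46.65
Long-Term Care Levy: 6.8% × $1,555.00 = $105.74
Total withheld: $83.66 + $65.31 + $46.65 + $105.74 = $301.36
Net pay: $1,555.00 − $301.36 = $1,253.64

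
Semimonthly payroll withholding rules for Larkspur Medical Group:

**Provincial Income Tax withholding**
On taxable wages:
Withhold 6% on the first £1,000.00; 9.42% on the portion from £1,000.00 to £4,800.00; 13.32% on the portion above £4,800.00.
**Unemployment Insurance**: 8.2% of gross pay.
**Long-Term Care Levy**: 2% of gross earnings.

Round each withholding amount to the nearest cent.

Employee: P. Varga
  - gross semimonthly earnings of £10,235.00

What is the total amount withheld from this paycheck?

Provincial Income Tax: taxable = £10,235.00
  £417.96 + 13.32% × (£10,235.00 − £4,800.00) = £417.96 + 13.32% × £5,435.00 = £1,141.90
Unemployment Insurance: 8.2% × £10,235.00 = £839.27
Long-Term Care Levy: 2% × £10,235.00 = £204.70
Total: £1,141.90 + £839.27 + £204.70 = £2,185.87

£2,185.87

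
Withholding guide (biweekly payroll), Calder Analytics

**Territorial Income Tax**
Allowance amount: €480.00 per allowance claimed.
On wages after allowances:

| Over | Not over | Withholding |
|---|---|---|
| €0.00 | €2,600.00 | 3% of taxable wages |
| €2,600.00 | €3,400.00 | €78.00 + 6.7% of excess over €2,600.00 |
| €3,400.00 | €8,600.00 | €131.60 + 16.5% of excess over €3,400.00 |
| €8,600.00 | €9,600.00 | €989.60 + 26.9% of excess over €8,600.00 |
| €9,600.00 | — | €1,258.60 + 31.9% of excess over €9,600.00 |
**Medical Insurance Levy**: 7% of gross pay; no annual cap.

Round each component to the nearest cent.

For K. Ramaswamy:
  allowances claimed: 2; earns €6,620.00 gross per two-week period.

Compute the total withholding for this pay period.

Territorial Income Tax: taxable = €6,620.00 − 2×€480.00 = €5,660.00
  €131.60 + 16.5% × (€5,660.00 − €3,400.00) = €131.60 + 16.5% × €2,260.00 = €504.50
Medical Insurance Levy: 7% × €6,620.00 = €463.40
Total: €504.50 + €463.40 = €967.90

€967.90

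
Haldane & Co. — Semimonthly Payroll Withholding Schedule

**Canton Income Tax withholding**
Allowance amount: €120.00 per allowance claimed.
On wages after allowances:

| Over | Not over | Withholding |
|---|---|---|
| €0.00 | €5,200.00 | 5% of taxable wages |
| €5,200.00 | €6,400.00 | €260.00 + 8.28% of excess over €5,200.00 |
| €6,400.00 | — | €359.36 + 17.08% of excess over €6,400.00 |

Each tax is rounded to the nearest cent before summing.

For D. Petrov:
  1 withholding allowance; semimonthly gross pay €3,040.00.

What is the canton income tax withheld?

€146.00

Canton Income Tax: taxable = €3,040.00 − 1×€120.00 = €2,920.00
  5% × €2,920.00 = €146.00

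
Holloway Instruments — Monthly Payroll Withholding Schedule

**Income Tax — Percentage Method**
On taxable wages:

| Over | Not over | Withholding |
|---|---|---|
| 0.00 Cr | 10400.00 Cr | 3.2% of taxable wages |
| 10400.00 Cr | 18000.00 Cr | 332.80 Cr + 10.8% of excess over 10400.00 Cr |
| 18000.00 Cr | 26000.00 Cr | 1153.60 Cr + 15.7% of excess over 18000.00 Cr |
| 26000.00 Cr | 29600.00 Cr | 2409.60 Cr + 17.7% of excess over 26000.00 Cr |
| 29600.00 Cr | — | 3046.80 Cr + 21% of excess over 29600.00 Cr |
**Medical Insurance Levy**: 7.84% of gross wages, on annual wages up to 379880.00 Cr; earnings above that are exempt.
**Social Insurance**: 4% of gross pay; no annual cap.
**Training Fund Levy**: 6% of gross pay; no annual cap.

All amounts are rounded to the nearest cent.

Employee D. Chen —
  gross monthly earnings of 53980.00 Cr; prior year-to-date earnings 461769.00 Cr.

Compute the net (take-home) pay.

Income Tax: taxable = 53980.00 Cr
  3046.80 Cr + 21% × (53980.00 Cr − 29600.00 Cr) = 3046.80 Cr + 21% × 24380.00 Cr = 8166.60 Cr
Medical Insurance Levy: YTD 461769.00 Cr ≥ cap 379880.00 Cr → 0.00 Cr
Social Insurance: 4% × 53980.00 Cr = 2159.20 Cr
Training Fund Levy: 6% × 53980.00 Cr = 3238.80 Cr
Total withheld: 8166.60 Cr + 0.00 Cr + 2159.20 Cr + 3238.80 Cr = 13564.60 Cr
Net pay: 53980.00 Cr − 13564.60 Cr = 40415.40 Cr

40415.40 Cr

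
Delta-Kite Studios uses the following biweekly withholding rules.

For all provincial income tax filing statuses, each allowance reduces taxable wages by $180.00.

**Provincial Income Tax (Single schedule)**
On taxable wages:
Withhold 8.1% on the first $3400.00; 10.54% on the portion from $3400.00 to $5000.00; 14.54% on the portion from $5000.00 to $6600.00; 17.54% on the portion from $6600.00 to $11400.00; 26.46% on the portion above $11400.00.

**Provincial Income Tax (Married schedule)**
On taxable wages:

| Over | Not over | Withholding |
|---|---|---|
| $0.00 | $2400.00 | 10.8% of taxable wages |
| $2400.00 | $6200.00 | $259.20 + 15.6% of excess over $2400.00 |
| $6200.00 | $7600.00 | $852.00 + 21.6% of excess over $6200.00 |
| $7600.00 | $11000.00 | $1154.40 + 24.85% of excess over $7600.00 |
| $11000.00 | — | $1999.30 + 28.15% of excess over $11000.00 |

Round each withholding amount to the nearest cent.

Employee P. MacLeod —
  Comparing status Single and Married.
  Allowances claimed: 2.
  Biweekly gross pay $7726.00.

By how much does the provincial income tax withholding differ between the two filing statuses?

$292.82

Provincial Income Tax (Single): taxable = $7726.00 − 2×$180.00 = $7366.00
  $676.68 + 17.54% × ($7366.00 − $6600.00) = $676.68 + 17.54% × $766.00 = $811.04
Provincial Income Tax (Married): taxable = $7726.00 − 2×$180.00 = $7366.00
  $852.00 + 21.6% × ($7366.00 − $6200.00) = $852.00 + 21.6% × $1166.00 = $1103.86
Difference: |$811.04 − $1103.86| = $292.82 (higher under Married)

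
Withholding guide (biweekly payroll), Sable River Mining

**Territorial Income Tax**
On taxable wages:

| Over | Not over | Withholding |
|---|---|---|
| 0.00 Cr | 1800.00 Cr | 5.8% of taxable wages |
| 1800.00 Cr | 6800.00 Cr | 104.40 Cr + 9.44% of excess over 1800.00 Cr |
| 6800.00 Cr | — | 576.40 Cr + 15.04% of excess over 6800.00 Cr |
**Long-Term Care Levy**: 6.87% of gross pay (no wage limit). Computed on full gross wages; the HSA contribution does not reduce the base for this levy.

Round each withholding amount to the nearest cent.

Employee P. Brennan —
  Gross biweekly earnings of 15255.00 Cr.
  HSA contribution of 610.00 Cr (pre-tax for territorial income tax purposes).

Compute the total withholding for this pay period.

2804.31 Cr

Territorial Income Tax: taxable = 15255.00 Cr − 610.00 Cr = 14645.00 Cr
  576.40 Cr + 15.04% × (14645.00 Cr − 6800.00 Cr) = 576.40 Cr + 15.04% × 7845.00 Cr = 1756.29 Cr
Long-Term Care Levy: 6.87% × 15255.00 Cr = 1048.02 Cr
Total: 1756.29 Cr + 1048.02 Cr = 2804.31 Cr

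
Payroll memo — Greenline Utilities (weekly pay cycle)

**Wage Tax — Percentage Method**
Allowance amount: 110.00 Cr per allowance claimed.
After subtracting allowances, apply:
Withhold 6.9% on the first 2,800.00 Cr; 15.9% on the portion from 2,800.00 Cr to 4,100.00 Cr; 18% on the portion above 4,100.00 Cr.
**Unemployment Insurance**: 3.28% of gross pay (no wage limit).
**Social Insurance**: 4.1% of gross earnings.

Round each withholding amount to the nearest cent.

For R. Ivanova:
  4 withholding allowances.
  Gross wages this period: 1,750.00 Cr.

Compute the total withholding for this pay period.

219.54 Cr

Wage Tax: taxable = 1,750.00 Cr − 4×110.00 Cr = 1,310.00 Cr
  6.9% × 1,310.00 Cr = 90.39 Cr
Unemployment Insurance: 3.28% × 1,750.00 Cr = 57.40 Cr
Social Insurance: 4.1% × 1,750.00 Cr = 71.75 Cr
Total: 90.39 Cr + 57.40 Cr + 71.75 Cr = 219.54 Cr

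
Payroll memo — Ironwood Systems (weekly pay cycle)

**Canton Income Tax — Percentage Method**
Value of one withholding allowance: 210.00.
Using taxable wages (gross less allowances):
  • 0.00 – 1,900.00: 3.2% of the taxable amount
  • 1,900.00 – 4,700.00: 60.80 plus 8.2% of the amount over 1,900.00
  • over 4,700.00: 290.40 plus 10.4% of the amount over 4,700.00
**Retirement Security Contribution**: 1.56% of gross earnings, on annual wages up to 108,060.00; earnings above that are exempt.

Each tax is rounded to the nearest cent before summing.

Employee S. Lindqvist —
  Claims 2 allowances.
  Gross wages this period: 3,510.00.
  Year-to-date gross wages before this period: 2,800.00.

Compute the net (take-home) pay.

3,296.86

Canton Income Tax: taxable = 3,510.00 − 2×210.00 = 3,090.00
  60.80 + 8.2% × (3,090.00 − 1,900.00) = 60.80 + 8.2% × 1,190.00 = 158.38
Retirement Security Contribution: 1.56% × 3,510.00 = 54.76
Total withheld: 158.38 + 54.76 = 213.14
Net pay: 3,510.00 − 213.14 = 3,296.86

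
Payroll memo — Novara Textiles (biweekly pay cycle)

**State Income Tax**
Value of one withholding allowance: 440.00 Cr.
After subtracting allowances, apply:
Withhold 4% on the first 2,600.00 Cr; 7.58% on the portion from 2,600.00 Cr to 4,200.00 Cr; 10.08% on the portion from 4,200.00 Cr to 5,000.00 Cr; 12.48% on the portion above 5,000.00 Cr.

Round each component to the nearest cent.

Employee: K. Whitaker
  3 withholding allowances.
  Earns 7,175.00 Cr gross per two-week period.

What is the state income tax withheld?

State Income Tax: taxable = 7,175.00 Cr − 3×440.00 Cr = 5,855.00 Cr
  305.92 Cr + 12.48% × (5,855.00 Cr − 5,000.00 Cr) = 305.92 Cr + 12.48% × 855.00 Cr = 412.62 Cr

412.62 Cr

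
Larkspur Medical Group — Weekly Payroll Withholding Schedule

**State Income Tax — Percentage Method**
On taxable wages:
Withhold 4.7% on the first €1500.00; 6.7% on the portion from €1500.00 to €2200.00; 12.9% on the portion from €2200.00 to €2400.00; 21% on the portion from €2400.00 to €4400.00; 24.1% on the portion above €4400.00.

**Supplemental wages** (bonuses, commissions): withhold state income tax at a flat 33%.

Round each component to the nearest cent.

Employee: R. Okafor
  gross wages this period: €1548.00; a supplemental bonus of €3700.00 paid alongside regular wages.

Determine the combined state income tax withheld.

State Income Tax: taxable = €1548.00
  €70.50 + 6.7% × (€1548.00 − €1500.00) = €70.50 + 6.7% × €48.00 = €73.72
Supplemental (33% flat on bonus): 33% × €3700.00 = €1221.00
Total state income tax: €73.72 + €1221.00 = €1294.72

€1294.72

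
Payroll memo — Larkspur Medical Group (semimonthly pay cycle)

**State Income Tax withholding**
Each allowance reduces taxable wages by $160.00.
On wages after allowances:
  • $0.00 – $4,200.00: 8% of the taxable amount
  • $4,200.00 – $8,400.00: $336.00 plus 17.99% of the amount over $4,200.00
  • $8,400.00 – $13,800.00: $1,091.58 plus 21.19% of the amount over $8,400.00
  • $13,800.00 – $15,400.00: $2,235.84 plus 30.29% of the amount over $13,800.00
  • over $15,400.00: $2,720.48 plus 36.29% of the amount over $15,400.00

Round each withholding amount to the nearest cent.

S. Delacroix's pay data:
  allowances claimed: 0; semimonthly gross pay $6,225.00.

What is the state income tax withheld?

State Income Tax: taxable = $6,225.00
  $336.00 + 17.99% × ($6,225.00 − $4,200.00) = $336.00 + 17.99% × $2,025.00 = $700.30

$700.30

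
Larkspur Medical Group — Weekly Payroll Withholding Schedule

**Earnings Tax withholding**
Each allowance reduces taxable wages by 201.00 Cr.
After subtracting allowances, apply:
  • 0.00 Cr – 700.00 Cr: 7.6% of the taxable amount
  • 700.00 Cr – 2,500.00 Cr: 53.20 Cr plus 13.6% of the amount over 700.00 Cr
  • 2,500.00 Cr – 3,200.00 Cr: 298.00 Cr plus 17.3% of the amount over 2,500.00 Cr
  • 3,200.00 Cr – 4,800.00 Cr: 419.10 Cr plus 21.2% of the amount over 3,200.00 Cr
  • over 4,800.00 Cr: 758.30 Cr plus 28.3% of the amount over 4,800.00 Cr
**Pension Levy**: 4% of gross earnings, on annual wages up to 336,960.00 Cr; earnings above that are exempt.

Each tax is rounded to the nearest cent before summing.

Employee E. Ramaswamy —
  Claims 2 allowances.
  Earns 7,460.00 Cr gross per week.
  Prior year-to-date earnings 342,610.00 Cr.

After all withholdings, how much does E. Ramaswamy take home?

Earnings Tax: taxable = 7,460.00 Cr − 2×201.00 Cr = 7,058.00 Cr
  758.30 Cr + 28.3% × (7,058.00 Cr − 4,800.00 Cr) = 758.30 Cr + 28.3% × 2,258.00 Cr = 1,397.31 Cr
Pension Levy: YTD 342,610.00 Cr ≥ cap 336,960.00 Cr → 0.00 Cr
Total withheld: 1,397.31 Cr + 0.00 Cr = 1,397.31 Cr
Net pay: 7,460.00 Cr − 1,397.31 Cr = 6,062.69 Cr

6,062.69 Cr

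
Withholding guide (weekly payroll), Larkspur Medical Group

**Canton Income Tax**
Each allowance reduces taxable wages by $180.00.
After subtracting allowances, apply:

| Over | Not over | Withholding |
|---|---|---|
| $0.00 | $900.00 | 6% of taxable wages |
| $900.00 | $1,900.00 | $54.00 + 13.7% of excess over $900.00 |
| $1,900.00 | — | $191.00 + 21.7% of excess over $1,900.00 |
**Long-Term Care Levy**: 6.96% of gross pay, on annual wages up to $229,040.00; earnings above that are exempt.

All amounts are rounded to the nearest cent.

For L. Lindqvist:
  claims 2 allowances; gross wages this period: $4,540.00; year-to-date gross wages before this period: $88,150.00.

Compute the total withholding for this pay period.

$1,001.74

Canton Income Tax: taxable = $4,540.00 − 2×$180.00 = $4,180.00
  $191.00 + 21.7% × ($4,180.00 − $1,900.00) = $191.00 + 21.7% × $2,280.00 = $685.76
Long-Term Care Levy: 6.96% × $4,540.00 = $315.98
Total: $685.76 + $315.98 = $1,001.74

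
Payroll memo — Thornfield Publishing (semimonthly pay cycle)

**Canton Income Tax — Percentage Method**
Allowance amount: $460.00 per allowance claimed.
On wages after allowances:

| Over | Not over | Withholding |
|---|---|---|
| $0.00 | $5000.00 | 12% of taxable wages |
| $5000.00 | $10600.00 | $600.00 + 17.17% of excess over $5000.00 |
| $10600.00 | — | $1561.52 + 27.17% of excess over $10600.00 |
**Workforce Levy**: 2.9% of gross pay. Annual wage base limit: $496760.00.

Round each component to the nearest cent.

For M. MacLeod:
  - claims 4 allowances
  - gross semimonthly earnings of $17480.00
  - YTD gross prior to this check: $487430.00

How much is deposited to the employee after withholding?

Canton Income Tax: taxable = $17480.00 − 4×$460.00 = $15640.00
  $1561.52 + 27.17% × ($15640.00 − $10600.00) = $1561.52 + 27.17% × $5040.00 = $2930.89
Workforce Levy: cap $496760.00 − YTD $487430.00 = $9330.00 subject; 2.9% × $9330.00 = $270.57
Total withheld: $2930.89 + $270.57 = $3201.46
Net pay: $17480.00 − $3201.46 = $14278.54

$14278.54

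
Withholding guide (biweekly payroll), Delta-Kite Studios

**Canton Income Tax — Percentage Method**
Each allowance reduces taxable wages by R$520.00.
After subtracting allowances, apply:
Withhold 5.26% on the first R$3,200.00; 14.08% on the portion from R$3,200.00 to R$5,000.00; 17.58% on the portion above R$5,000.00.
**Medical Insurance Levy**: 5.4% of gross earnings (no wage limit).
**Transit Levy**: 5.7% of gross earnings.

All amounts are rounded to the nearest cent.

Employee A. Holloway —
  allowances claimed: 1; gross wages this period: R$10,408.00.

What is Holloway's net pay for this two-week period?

Canton Income Tax: taxable = R$10,408.00 − 1×R$520.00 = R$9,888.00
  R$421.76 + 17.58% × (R$9,888.00 − R$5,000.00) = R$421.76 + 17.58% × R$4,888.00 = R$1,281.07
Medical Insurance Levy: 5.4% × R$10,408.00 = R$562.03
Transit Levy: 5.7% × R$10,408.00 = R$593.26
Total withheld: R$1,281.07 + R$562.03 + R$593.26 = R$2,436.36
Net pay: R$10,408.00 − R$2,436.36 = R$7,971.64

R$7,971.64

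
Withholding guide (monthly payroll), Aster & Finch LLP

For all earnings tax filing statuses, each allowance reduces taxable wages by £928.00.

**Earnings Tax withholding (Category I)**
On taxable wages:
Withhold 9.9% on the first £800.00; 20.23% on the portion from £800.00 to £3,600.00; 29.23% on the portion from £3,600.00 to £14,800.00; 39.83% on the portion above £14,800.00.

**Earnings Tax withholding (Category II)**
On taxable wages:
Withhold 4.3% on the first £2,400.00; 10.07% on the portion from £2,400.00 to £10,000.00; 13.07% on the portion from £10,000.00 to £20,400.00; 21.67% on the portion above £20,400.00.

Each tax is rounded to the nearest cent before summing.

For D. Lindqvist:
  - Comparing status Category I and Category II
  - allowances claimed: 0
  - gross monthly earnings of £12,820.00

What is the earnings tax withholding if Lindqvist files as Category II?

Earnings Tax (Category II): taxable = £12,820.00
  £868.52 + 13.07% × (£12,820.00 − £10,000.00) = £868.52 + 13.07% × £2,820.00 = £1,237.09

£1,237.09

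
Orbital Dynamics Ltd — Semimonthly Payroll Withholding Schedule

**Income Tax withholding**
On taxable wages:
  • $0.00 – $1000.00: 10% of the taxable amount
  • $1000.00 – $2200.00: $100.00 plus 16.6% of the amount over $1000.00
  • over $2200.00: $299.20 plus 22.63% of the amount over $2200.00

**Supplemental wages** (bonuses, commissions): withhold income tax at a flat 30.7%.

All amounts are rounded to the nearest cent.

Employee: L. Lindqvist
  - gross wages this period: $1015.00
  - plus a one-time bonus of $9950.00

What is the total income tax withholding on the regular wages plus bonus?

Income Tax: taxable = $1015.00
  $100.00 + 16.6% × ($1015.00 − $1000.00) = $100.00 + 16.6% × $15.00 = $102.49
Supplemental (30.7% flat on bonus): 30.7% × $9950.00 = $3054.65
Total income tax: $102.49 + $3054.65 = $3157.14

$3157.14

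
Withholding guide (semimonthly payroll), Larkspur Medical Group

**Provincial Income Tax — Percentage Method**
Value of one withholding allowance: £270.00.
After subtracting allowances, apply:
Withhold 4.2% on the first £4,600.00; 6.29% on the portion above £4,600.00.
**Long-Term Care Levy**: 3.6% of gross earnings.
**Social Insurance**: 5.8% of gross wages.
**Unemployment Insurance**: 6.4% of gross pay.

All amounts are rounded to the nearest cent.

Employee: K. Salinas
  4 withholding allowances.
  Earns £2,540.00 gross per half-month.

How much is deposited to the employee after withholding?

£2,077.36

Provincial Income Tax: taxable = £2,540.00 − 4×£270.00 = £1,460.00
  4.2% × £1,460.00 = £61.32
Long-Term Care Levy: 3.6% × £2,540.00 = £91.44
Social Insurance: 5.8% × £2,540.00 = £147.32
Unemployment Insurance: 6.4% × £2,540.00 = £162.56
Total withheld: £61.32 + £91.44 + £147.32 + £162.56 = £462.64
Net pay: £2,540.00 − £462.64 = £2,077.36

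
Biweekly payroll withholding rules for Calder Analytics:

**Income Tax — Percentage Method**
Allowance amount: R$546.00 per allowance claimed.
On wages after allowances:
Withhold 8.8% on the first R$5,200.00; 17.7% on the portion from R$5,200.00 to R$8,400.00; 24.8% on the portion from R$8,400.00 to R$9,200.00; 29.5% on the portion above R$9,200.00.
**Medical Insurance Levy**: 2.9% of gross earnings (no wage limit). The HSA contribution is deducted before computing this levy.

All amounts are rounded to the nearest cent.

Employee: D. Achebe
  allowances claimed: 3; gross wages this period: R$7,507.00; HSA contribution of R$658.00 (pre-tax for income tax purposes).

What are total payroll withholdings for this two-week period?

Income Tax: taxable = R$7,507.00 − R$658.00 − 3×R$546.00 = R$5,211.00
  R$457.60 + 17.7% × (R$5,211.00 − R$5,200.00) = R$457.60 + 17.7% × R$11.00 = R$459.55
Medical Insurance Levy: 2.9% × R$6,849.00 = R$198.62
Total: R$459.55 + R$198.62 = R$658.17

R$658.17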